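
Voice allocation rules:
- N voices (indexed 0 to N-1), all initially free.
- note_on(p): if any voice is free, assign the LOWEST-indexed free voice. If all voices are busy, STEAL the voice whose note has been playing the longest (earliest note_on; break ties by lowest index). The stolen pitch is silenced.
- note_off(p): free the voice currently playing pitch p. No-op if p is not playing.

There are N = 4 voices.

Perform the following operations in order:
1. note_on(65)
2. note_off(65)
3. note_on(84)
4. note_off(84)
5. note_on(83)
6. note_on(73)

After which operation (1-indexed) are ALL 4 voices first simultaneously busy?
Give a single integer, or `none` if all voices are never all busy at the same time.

Op 1: note_on(65): voice 0 is free -> assigned | voices=[65 - - -]
Op 2: note_off(65): free voice 0 | voices=[- - - -]
Op 3: note_on(84): voice 0 is free -> assigned | voices=[84 - - -]
Op 4: note_off(84): free voice 0 | voices=[- - - -]
Op 5: note_on(83): voice 0 is free -> assigned | voices=[83 - - -]
Op 6: note_on(73): voice 1 is free -> assigned | voices=[83 73 - -]

Answer: none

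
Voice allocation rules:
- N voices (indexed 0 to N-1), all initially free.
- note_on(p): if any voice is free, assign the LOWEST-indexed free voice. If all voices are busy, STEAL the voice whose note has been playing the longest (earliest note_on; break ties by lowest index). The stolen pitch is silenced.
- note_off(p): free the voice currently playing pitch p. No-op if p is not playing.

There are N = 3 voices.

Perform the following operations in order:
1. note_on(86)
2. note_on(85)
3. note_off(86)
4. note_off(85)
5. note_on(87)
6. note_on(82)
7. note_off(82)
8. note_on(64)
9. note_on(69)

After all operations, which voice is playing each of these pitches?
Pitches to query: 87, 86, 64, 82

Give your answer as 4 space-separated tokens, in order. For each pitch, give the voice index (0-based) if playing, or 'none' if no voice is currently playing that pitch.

Answer: 0 none 1 none

Derivation:
Op 1: note_on(86): voice 0 is free -> assigned | voices=[86 - -]
Op 2: note_on(85): voice 1 is free -> assigned | voices=[86 85 -]
Op 3: note_off(86): free voice 0 | voices=[- 85 -]
Op 4: note_off(85): free voice 1 | voices=[- - -]
Op 5: note_on(87): voice 0 is free -> assigned | voices=[87 - -]
Op 6: note_on(82): voice 1 is free -> assigned | voices=[87 82 -]
Op 7: note_off(82): free voice 1 | voices=[87 - -]
Op 8: note_on(64): voice 1 is free -> assigned | voices=[87 64 -]
Op 9: note_on(69): voice 2 is free -> assigned | voices=[87 64 69]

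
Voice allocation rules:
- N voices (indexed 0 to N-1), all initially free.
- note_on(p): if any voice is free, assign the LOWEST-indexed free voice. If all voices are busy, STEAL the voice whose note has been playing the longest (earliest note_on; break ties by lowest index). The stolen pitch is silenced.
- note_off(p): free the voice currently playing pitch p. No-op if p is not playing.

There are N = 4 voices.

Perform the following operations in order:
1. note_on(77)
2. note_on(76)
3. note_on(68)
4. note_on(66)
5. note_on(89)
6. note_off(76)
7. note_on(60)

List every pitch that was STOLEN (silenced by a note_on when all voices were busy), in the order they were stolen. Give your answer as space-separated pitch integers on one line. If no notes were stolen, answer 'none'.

Op 1: note_on(77): voice 0 is free -> assigned | voices=[77 - - -]
Op 2: note_on(76): voice 1 is free -> assigned | voices=[77 76 - -]
Op 3: note_on(68): voice 2 is free -> assigned | voices=[77 76 68 -]
Op 4: note_on(66): voice 3 is free -> assigned | voices=[77 76 68 66]
Op 5: note_on(89): all voices busy, STEAL voice 0 (pitch 77, oldest) -> assign | voices=[89 76 68 66]
Op 6: note_off(76): free voice 1 | voices=[89 - 68 66]
Op 7: note_on(60): voice 1 is free -> assigned | voices=[89 60 68 66]

Answer: 77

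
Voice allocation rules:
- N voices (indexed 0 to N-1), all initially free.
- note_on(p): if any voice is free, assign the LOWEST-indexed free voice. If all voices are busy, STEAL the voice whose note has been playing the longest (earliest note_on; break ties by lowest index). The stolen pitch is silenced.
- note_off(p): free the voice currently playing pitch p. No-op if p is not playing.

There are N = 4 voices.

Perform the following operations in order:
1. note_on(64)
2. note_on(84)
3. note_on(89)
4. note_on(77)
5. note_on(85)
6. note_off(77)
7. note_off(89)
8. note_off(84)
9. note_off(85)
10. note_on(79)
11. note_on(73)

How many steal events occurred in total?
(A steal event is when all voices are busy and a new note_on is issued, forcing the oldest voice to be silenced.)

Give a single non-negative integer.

Answer: 1

Derivation:
Op 1: note_on(64): voice 0 is free -> assigned | voices=[64 - - -]
Op 2: note_on(84): voice 1 is free -> assigned | voices=[64 84 - -]
Op 3: note_on(89): voice 2 is free -> assigned | voices=[64 84 89 -]
Op 4: note_on(77): voice 3 is free -> assigned | voices=[64 84 89 77]
Op 5: note_on(85): all voices busy, STEAL voice 0 (pitch 64, oldest) -> assign | voices=[85 84 89 77]
Op 6: note_off(77): free voice 3 | voices=[85 84 89 -]
Op 7: note_off(89): free voice 2 | voices=[85 84 - -]
Op 8: note_off(84): free voice 1 | voices=[85 - - -]
Op 9: note_off(85): free voice 0 | voices=[- - - -]
Op 10: note_on(79): voice 0 is free -> assigned | voices=[79 - - -]
Op 11: note_on(73): voice 1 is free -> assigned | voices=[79 73 - -]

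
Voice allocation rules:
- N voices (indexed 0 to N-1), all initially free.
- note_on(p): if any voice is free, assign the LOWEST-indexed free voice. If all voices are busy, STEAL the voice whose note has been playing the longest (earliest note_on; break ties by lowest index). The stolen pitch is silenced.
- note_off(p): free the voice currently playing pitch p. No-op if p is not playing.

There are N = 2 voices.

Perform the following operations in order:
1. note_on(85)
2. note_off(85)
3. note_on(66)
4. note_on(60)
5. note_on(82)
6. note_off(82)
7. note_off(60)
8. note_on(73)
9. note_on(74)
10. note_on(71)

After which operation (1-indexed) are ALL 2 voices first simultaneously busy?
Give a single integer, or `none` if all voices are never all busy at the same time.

Op 1: note_on(85): voice 0 is free -> assigned | voices=[85 -]
Op 2: note_off(85): free voice 0 | voices=[- -]
Op 3: note_on(66): voice 0 is free -> assigned | voices=[66 -]
Op 4: note_on(60): voice 1 is free -> assigned | voices=[66 60]
Op 5: note_on(82): all voices busy, STEAL voice 0 (pitch 66, oldest) -> assign | voices=[82 60]
Op 6: note_off(82): free voice 0 | voices=[- 60]
Op 7: note_off(60): free voice 1 | voices=[- -]
Op 8: note_on(73): voice 0 is free -> assigned | voices=[73 -]
Op 9: note_on(74): voice 1 is free -> assigned | voices=[73 74]
Op 10: note_on(71): all voices busy, STEAL voice 0 (pitch 73, oldest) -> assign | voices=[71 74]

Answer: 4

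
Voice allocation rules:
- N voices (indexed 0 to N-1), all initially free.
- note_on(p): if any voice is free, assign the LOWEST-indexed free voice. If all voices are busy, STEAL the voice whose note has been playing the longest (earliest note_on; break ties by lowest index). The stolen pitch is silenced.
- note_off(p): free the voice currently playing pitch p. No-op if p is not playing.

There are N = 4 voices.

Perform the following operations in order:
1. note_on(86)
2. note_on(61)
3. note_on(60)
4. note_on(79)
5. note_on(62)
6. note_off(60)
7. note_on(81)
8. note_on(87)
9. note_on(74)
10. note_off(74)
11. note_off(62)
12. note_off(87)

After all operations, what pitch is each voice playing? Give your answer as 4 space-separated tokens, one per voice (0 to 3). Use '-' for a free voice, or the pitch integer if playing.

Answer: - - 81 -

Derivation:
Op 1: note_on(86): voice 0 is free -> assigned | voices=[86 - - -]
Op 2: note_on(61): voice 1 is free -> assigned | voices=[86 61 - -]
Op 3: note_on(60): voice 2 is free -> assigned | voices=[86 61 60 -]
Op 4: note_on(79): voice 3 is free -> assigned | voices=[86 61 60 79]
Op 5: note_on(62): all voices busy, STEAL voice 0 (pitch 86, oldest) -> assign | voices=[62 61 60 79]
Op 6: note_off(60): free voice 2 | voices=[62 61 - 79]
Op 7: note_on(81): voice 2 is free -> assigned | voices=[62 61 81 79]
Op 8: note_on(87): all voices busy, STEAL voice 1 (pitch 61, oldest) -> assign | voices=[62 87 81 79]
Op 9: note_on(74): all voices busy, STEAL voice 3 (pitch 79, oldest) -> assign | voices=[62 87 81 74]
Op 10: note_off(74): free voice 3 | voices=[62 87 81 -]
Op 11: note_off(62): free voice 0 | voices=[- 87 81 -]
Op 12: note_off(87): free voice 1 | voices=[- - 81 -]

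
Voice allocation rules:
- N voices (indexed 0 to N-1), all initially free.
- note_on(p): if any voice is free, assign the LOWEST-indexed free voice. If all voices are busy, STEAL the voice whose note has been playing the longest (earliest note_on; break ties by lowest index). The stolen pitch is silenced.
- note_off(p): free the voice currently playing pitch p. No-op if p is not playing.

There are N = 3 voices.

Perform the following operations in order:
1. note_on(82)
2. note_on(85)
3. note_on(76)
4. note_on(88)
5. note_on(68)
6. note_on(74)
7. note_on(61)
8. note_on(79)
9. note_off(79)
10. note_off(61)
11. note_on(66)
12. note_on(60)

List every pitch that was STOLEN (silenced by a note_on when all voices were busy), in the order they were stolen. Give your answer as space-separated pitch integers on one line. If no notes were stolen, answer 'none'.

Answer: 82 85 76 88 68

Derivation:
Op 1: note_on(82): voice 0 is free -> assigned | voices=[82 - -]
Op 2: note_on(85): voice 1 is free -> assigned | voices=[82 85 -]
Op 3: note_on(76): voice 2 is free -> assigned | voices=[82 85 76]
Op 4: note_on(88): all voices busy, STEAL voice 0 (pitch 82, oldest) -> assign | voices=[88 85 76]
Op 5: note_on(68): all voices busy, STEAL voice 1 (pitch 85, oldest) -> assign | voices=[88 68 76]
Op 6: note_on(74): all voices busy, STEAL voice 2 (pitch 76, oldest) -> assign | voices=[88 68 74]
Op 7: note_on(61): all voices busy, STEAL voice 0 (pitch 88, oldest) -> assign | voices=[61 68 74]
Op 8: note_on(79): all voices busy, STEAL voice 1 (pitch 68, oldest) -> assign | voices=[61 79 74]
Op 9: note_off(79): free voice 1 | voices=[61 - 74]
Op 10: note_off(61): free voice 0 | voices=[- - 74]
Op 11: note_on(66): voice 0 is free -> assigned | voices=[66 - 74]
Op 12: note_on(60): voice 1 is free -> assigned | voices=[66 60 74]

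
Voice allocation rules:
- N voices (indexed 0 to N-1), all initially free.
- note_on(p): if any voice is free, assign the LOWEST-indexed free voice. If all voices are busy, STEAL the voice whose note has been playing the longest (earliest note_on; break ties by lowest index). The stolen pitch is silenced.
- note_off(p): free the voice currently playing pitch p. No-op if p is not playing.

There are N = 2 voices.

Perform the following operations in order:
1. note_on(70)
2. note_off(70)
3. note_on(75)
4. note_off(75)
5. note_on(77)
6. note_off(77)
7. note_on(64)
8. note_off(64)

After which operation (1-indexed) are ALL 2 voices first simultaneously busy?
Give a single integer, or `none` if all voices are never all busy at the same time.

Op 1: note_on(70): voice 0 is free -> assigned | voices=[70 -]
Op 2: note_off(70): free voice 0 | voices=[- -]
Op 3: note_on(75): voice 0 is free -> assigned | voices=[75 -]
Op 4: note_off(75): free voice 0 | voices=[- -]
Op 5: note_on(77): voice 0 is free -> assigned | voices=[77 -]
Op 6: note_off(77): free voice 0 | voices=[- -]
Op 7: note_on(64): voice 0 is free -> assigned | voices=[64 -]
Op 8: note_off(64): free voice 0 | voices=[- -]

Answer: none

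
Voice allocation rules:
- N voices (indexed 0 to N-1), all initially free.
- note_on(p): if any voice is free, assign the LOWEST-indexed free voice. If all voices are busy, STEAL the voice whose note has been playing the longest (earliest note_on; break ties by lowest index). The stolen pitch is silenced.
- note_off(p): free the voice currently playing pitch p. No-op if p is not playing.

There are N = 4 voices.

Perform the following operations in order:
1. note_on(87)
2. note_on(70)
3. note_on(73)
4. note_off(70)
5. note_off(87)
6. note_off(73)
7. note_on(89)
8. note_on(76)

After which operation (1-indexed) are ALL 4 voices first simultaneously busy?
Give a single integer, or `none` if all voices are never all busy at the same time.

Op 1: note_on(87): voice 0 is free -> assigned | voices=[87 - - -]
Op 2: note_on(70): voice 1 is free -> assigned | voices=[87 70 - -]
Op 3: note_on(73): voice 2 is free -> assigned | voices=[87 70 73 -]
Op 4: note_off(70): free voice 1 | voices=[87 - 73 -]
Op 5: note_off(87): free voice 0 | voices=[- - 73 -]
Op 6: note_off(73): free voice 2 | voices=[- - - -]
Op 7: note_on(89): voice 0 is free -> assigned | voices=[89 - - -]
Op 8: note_on(76): voice 1 is free -> assigned | voices=[89 76 - -]

Answer: none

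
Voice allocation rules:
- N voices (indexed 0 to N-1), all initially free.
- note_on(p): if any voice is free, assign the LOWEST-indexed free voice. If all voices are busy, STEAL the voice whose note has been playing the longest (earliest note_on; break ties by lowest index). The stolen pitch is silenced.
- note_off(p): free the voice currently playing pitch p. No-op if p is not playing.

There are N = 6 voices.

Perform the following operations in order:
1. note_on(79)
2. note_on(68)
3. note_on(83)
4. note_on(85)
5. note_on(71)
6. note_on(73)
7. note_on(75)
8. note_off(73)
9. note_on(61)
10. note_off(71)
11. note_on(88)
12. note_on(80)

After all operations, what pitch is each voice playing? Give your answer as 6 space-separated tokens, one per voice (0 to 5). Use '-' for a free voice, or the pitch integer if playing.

Op 1: note_on(79): voice 0 is free -> assigned | voices=[79 - - - - -]
Op 2: note_on(68): voice 1 is free -> assigned | voices=[79 68 - - - -]
Op 3: note_on(83): voice 2 is free -> assigned | voices=[79 68 83 - - -]
Op 4: note_on(85): voice 3 is free -> assigned | voices=[79 68 83 85 - -]
Op 5: note_on(71): voice 4 is free -> assigned | voices=[79 68 83 85 71 -]
Op 6: note_on(73): voice 5 is free -> assigned | voices=[79 68 83 85 71 73]
Op 7: note_on(75): all voices busy, STEAL voice 0 (pitch 79, oldest) -> assign | voices=[75 68 83 85 71 73]
Op 8: note_off(73): free voice 5 | voices=[75 68 83 85 71 -]
Op 9: note_on(61): voice 5 is free -> assigned | voices=[75 68 83 85 71 61]
Op 10: note_off(71): free voice 4 | voices=[75 68 83 85 - 61]
Op 11: note_on(88): voice 4 is free -> assigned | voices=[75 68 83 85 88 61]
Op 12: note_on(80): all voices busy, STEAL voice 1 (pitch 68, oldest) -> assign | voices=[75 80 83 85 88 61]

Answer: 75 80 83 85 88 61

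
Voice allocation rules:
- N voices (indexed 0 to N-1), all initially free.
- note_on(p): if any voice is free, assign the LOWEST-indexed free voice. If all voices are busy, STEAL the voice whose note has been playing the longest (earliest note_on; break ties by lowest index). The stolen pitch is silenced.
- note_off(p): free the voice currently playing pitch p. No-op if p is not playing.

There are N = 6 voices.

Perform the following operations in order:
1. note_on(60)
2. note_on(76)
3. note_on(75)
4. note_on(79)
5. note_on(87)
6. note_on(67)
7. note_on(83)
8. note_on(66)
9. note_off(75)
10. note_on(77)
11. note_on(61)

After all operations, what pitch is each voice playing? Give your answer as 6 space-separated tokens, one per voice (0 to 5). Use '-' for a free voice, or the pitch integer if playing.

Op 1: note_on(60): voice 0 is free -> assigned | voices=[60 - - - - -]
Op 2: note_on(76): voice 1 is free -> assigned | voices=[60 76 - - - -]
Op 3: note_on(75): voice 2 is free -> assigned | voices=[60 76 75 - - -]
Op 4: note_on(79): voice 3 is free -> assigned | voices=[60 76 75 79 - -]
Op 5: note_on(87): voice 4 is free -> assigned | voices=[60 76 75 79 87 -]
Op 6: note_on(67): voice 5 is free -> assigned | voices=[60 76 75 79 87 67]
Op 7: note_on(83): all voices busy, STEAL voice 0 (pitch 60, oldest) -> assign | voices=[83 76 75 79 87 67]
Op 8: note_on(66): all voices busy, STEAL voice 1 (pitch 76, oldest) -> assign | voices=[83 66 75 79 87 67]
Op 9: note_off(75): free voice 2 | voices=[83 66 - 79 87 67]
Op 10: note_on(77): voice 2 is free -> assigned | voices=[83 66 77 79 87 67]
Op 11: note_on(61): all voices busy, STEAL voice 3 (pitch 79, oldest) -> assign | voices=[83 66 77 61 87 67]

Answer: 83 66 77 61 87 67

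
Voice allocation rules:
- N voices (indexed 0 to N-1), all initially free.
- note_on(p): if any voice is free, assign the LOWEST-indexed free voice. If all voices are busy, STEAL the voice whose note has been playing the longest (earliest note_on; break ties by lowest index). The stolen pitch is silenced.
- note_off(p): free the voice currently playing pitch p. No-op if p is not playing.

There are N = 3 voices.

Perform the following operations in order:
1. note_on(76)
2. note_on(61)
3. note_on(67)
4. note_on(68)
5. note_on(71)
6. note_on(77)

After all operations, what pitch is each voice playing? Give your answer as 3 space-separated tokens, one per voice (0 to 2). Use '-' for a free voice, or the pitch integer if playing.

Op 1: note_on(76): voice 0 is free -> assigned | voices=[76 - -]
Op 2: note_on(61): voice 1 is free -> assigned | voices=[76 61 -]
Op 3: note_on(67): voice 2 is free -> assigned | voices=[76 61 67]
Op 4: note_on(68): all voices busy, STEAL voice 0 (pitch 76, oldest) -> assign | voices=[68 61 67]
Op 5: note_on(71): all voices busy, STEAL voice 1 (pitch 61, oldest) -> assign | voices=[68 71 67]
Op 6: note_on(77): all voices busy, STEAL voice 2 (pitch 67, oldest) -> assign | voices=[68 71 77]

Answer: 68 71 77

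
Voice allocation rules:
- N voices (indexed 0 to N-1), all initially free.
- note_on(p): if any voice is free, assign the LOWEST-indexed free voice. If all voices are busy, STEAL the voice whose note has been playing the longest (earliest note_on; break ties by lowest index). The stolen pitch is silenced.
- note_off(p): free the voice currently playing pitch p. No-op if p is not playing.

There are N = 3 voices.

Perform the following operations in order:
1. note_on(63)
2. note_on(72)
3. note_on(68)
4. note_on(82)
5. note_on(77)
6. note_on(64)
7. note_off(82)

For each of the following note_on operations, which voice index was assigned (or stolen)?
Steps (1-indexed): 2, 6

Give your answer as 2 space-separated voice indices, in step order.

Op 1: note_on(63): voice 0 is free -> assigned | voices=[63 - -]
Op 2: note_on(72): voice 1 is free -> assigned | voices=[63 72 -]
Op 3: note_on(68): voice 2 is free -> assigned | voices=[63 72 68]
Op 4: note_on(82): all voices busy, STEAL voice 0 (pitch 63, oldest) -> assign | voices=[82 72 68]
Op 5: note_on(77): all voices busy, STEAL voice 1 (pitch 72, oldest) -> assign | voices=[82 77 68]
Op 6: note_on(64): all voices busy, STEAL voice 2 (pitch 68, oldest) -> assign | voices=[82 77 64]
Op 7: note_off(82): free voice 0 | voices=[- 77 64]

Answer: 1 2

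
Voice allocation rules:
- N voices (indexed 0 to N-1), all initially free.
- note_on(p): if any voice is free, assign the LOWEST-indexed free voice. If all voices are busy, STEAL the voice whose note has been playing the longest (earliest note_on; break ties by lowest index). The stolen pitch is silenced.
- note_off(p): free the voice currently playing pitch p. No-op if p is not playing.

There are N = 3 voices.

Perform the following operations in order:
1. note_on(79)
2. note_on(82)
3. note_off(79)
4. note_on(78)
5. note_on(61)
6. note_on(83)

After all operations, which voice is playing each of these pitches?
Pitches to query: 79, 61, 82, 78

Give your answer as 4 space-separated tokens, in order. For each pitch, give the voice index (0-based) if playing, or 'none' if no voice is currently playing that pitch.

Op 1: note_on(79): voice 0 is free -> assigned | voices=[79 - -]
Op 2: note_on(82): voice 1 is free -> assigned | voices=[79 82 -]
Op 3: note_off(79): free voice 0 | voices=[- 82 -]
Op 4: note_on(78): voice 0 is free -> assigned | voices=[78 82 -]
Op 5: note_on(61): voice 2 is free -> assigned | voices=[78 82 61]
Op 6: note_on(83): all voices busy, STEAL voice 1 (pitch 82, oldest) -> assign | voices=[78 83 61]

Answer: none 2 none 0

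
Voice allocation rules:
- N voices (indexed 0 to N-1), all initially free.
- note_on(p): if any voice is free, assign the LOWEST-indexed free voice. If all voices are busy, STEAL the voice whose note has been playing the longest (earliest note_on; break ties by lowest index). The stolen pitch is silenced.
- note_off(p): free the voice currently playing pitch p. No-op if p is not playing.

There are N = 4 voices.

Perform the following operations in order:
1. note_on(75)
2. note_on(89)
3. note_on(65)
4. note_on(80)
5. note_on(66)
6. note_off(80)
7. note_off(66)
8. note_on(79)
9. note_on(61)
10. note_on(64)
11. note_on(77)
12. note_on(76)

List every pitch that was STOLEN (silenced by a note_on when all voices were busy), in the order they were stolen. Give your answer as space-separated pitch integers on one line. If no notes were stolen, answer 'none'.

Answer: 75 89 65 79

Derivation:
Op 1: note_on(75): voice 0 is free -> assigned | voices=[75 - - -]
Op 2: note_on(89): voice 1 is free -> assigned | voices=[75 89 - -]
Op 3: note_on(65): voice 2 is free -> assigned | voices=[75 89 65 -]
Op 4: note_on(80): voice 3 is free -> assigned | voices=[75 89 65 80]
Op 5: note_on(66): all voices busy, STEAL voice 0 (pitch 75, oldest) -> assign | voices=[66 89 65 80]
Op 6: note_off(80): free voice 3 | voices=[66 89 65 -]
Op 7: note_off(66): free voice 0 | voices=[- 89 65 -]
Op 8: note_on(79): voice 0 is free -> assigned | voices=[79 89 65 -]
Op 9: note_on(61): voice 3 is free -> assigned | voices=[79 89 65 61]
Op 10: note_on(64): all voices busy, STEAL voice 1 (pitch 89, oldest) -> assign | voices=[79 64 65 61]
Op 11: note_on(77): all voices busy, STEAL voice 2 (pitch 65, oldest) -> assign | voices=[79 64 77 61]
Op 12: note_on(76): all voices busy, STEAL voice 0 (pitch 79, oldest) -> assign | voices=[76 64 77 61]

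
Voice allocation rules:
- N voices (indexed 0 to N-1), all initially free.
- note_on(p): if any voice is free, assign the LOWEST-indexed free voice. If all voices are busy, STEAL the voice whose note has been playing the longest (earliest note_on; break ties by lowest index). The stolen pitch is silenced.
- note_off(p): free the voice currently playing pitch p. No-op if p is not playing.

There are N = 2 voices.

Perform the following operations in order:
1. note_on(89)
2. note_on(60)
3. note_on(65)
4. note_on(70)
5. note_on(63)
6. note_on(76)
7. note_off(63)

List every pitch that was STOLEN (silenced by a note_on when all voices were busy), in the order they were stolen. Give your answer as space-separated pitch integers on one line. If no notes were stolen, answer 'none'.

Answer: 89 60 65 70

Derivation:
Op 1: note_on(89): voice 0 is free -> assigned | voices=[89 -]
Op 2: note_on(60): voice 1 is free -> assigned | voices=[89 60]
Op 3: note_on(65): all voices busy, STEAL voice 0 (pitch 89, oldest) -> assign | voices=[65 60]
Op 4: note_on(70): all voices busy, STEAL voice 1 (pitch 60, oldest) -> assign | voices=[65 70]
Op 5: note_on(63): all voices busy, STEAL voice 0 (pitch 65, oldest) -> assign | voices=[63 70]
Op 6: note_on(76): all voices busy, STEAL voice 1 (pitch 70, oldest) -> assign | voices=[63 76]
Op 7: note_off(63): free voice 0 | voices=[- 76]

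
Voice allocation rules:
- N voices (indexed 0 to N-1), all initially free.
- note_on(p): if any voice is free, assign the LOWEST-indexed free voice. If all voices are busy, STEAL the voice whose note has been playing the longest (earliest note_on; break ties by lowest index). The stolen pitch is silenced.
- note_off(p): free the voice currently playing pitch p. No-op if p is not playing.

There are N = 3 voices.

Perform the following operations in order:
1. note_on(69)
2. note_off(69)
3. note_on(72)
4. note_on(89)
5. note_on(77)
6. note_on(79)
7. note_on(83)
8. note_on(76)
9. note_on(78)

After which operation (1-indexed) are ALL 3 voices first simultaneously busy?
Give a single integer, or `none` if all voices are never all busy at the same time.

Answer: 5

Derivation:
Op 1: note_on(69): voice 0 is free -> assigned | voices=[69 - -]
Op 2: note_off(69): free voice 0 | voices=[- - -]
Op 3: note_on(72): voice 0 is free -> assigned | voices=[72 - -]
Op 4: note_on(89): voice 1 is free -> assigned | voices=[72 89 -]
Op 5: note_on(77): voice 2 is free -> assigned | voices=[72 89 77]
Op 6: note_on(79): all voices busy, STEAL voice 0 (pitch 72, oldest) -> assign | voices=[79 89 77]
Op 7: note_on(83): all voices busy, STEAL voice 1 (pitch 89, oldest) -> assign | voices=[79 83 77]
Op 8: note_on(76): all voices busy, STEAL voice 2 (pitch 77, oldest) -> assign | voices=[79 83 76]
Op 9: note_on(78): all voices busy, STEAL voice 0 (pitch 79, oldest) -> assign | voices=[78 83 76]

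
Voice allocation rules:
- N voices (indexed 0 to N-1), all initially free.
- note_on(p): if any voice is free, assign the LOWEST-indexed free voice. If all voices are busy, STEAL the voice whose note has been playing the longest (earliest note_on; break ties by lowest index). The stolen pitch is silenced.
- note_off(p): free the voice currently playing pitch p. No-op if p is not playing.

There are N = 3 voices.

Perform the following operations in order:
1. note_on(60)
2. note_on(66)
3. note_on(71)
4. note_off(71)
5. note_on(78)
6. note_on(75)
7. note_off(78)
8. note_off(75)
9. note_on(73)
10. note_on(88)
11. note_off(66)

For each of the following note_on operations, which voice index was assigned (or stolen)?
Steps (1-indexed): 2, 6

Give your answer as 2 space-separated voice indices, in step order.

Op 1: note_on(60): voice 0 is free -> assigned | voices=[60 - -]
Op 2: note_on(66): voice 1 is free -> assigned | voices=[60 66 -]
Op 3: note_on(71): voice 2 is free -> assigned | voices=[60 66 71]
Op 4: note_off(71): free voice 2 | voices=[60 66 -]
Op 5: note_on(78): voice 2 is free -> assigned | voices=[60 66 78]
Op 6: note_on(75): all voices busy, STEAL voice 0 (pitch 60, oldest) -> assign | voices=[75 66 78]
Op 7: note_off(78): free voice 2 | voices=[75 66 -]
Op 8: note_off(75): free voice 0 | voices=[- 66 -]
Op 9: note_on(73): voice 0 is free -> assigned | voices=[73 66 -]
Op 10: note_on(88): voice 2 is free -> assigned | voices=[73 66 88]
Op 11: note_off(66): free voice 1 | voices=[73 - 88]

Answer: 1 0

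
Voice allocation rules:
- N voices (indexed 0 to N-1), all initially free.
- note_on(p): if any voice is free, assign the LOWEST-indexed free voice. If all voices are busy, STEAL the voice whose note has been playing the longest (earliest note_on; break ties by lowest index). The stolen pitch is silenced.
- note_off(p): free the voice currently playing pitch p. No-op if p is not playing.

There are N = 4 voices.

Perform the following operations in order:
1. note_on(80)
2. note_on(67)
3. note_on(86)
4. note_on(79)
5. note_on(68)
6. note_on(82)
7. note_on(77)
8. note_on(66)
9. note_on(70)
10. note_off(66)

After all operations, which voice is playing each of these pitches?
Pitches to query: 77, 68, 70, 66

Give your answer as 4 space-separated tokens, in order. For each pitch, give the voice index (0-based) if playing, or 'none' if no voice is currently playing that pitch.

Op 1: note_on(80): voice 0 is free -> assigned | voices=[80 - - -]
Op 2: note_on(67): voice 1 is free -> assigned | voices=[80 67 - -]
Op 3: note_on(86): voice 2 is free -> assigned | voices=[80 67 86 -]
Op 4: note_on(79): voice 3 is free -> assigned | voices=[80 67 86 79]
Op 5: note_on(68): all voices busy, STEAL voice 0 (pitch 80, oldest) -> assign | voices=[68 67 86 79]
Op 6: note_on(82): all voices busy, STEAL voice 1 (pitch 67, oldest) -> assign | voices=[68 82 86 79]
Op 7: note_on(77): all voices busy, STEAL voice 2 (pitch 86, oldest) -> assign | voices=[68 82 77 79]
Op 8: note_on(66): all voices busy, STEAL voice 3 (pitch 79, oldest) -> assign | voices=[68 82 77 66]
Op 9: note_on(70): all voices busy, STEAL voice 0 (pitch 68, oldest) -> assign | voices=[70 82 77 66]
Op 10: note_off(66): free voice 3 | voices=[70 82 77 -]

Answer: 2 none 0 none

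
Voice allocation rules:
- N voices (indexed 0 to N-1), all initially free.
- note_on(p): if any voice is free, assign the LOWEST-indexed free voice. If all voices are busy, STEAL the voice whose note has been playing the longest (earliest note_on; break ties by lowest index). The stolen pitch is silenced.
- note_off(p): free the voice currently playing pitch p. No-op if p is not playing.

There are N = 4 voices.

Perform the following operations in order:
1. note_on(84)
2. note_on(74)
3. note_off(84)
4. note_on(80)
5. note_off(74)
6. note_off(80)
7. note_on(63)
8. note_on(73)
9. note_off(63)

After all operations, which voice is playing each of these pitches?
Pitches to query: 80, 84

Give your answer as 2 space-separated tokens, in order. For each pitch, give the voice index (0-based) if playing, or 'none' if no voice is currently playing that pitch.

Answer: none none

Derivation:
Op 1: note_on(84): voice 0 is free -> assigned | voices=[84 - - -]
Op 2: note_on(74): voice 1 is free -> assigned | voices=[84 74 - -]
Op 3: note_off(84): free voice 0 | voices=[- 74 - -]
Op 4: note_on(80): voice 0 is free -> assigned | voices=[80 74 - -]
Op 5: note_off(74): free voice 1 | voices=[80 - - -]
Op 6: note_off(80): free voice 0 | voices=[- - - -]
Op 7: note_on(63): voice 0 is free -> assigned | voices=[63 - - -]
Op 8: note_on(73): voice 1 is free -> assigned | voices=[63 73 - -]
Op 9: note_off(63): free voice 0 | voices=[- 73 - -]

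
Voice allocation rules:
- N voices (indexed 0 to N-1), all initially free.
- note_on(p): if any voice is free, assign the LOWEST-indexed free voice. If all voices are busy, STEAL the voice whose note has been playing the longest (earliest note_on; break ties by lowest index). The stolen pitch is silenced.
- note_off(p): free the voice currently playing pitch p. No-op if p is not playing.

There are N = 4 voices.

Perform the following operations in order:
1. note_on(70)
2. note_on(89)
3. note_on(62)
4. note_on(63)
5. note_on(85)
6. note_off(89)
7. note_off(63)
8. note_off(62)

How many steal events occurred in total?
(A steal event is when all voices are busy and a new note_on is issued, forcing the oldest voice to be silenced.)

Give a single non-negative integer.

Op 1: note_on(70): voice 0 is free -> assigned | voices=[70 - - -]
Op 2: note_on(89): voice 1 is free -> assigned | voices=[70 89 - -]
Op 3: note_on(62): voice 2 is free -> assigned | voices=[70 89 62 -]
Op 4: note_on(63): voice 3 is free -> assigned | voices=[70 89 62 63]
Op 5: note_on(85): all voices busy, STEAL voice 0 (pitch 70, oldest) -> assign | voices=[85 89 62 63]
Op 6: note_off(89): free voice 1 | voices=[85 - 62 63]
Op 7: note_off(63): free voice 3 | voices=[85 - 62 -]
Op 8: note_off(62): free voice 2 | voices=[85 - - -]

Answer: 1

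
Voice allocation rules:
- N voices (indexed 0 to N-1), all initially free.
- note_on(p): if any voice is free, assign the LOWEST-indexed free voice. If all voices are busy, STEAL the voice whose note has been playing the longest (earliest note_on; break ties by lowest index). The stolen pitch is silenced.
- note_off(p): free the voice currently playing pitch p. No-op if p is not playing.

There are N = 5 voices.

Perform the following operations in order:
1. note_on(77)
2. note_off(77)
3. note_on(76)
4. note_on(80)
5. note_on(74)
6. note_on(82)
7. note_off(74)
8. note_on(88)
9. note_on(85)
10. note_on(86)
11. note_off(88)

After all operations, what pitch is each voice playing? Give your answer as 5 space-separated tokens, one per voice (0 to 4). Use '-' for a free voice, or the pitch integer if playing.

Answer: 86 80 - 82 85

Derivation:
Op 1: note_on(77): voice 0 is free -> assigned | voices=[77 - - - -]
Op 2: note_off(77): free voice 0 | voices=[- - - - -]
Op 3: note_on(76): voice 0 is free -> assigned | voices=[76 - - - -]
Op 4: note_on(80): voice 1 is free -> assigned | voices=[76 80 - - -]
Op 5: note_on(74): voice 2 is free -> assigned | voices=[76 80 74 - -]
Op 6: note_on(82): voice 3 is free -> assigned | voices=[76 80 74 82 -]
Op 7: note_off(74): free voice 2 | voices=[76 80 - 82 -]
Op 8: note_on(88): voice 2 is free -> assigned | voices=[76 80 88 82 -]
Op 9: note_on(85): voice 4 is free -> assigned | voices=[76 80 88 82 85]
Op 10: note_on(86): all voices busy, STEAL voice 0 (pitch 76, oldest) -> assign | voices=[86 80 88 82 85]
Op 11: note_off(88): free voice 2 | voices=[86 80 - 82 85]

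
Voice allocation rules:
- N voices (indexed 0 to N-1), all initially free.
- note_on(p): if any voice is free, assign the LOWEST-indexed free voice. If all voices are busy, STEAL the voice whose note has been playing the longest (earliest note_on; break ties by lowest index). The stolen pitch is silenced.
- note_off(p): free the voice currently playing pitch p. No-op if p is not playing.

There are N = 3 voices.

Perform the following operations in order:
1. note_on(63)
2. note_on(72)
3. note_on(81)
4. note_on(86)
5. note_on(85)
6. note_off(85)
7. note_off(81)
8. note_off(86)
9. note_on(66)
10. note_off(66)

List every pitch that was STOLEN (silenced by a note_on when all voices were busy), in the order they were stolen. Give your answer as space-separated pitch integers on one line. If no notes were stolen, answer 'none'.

Answer: 63 72

Derivation:
Op 1: note_on(63): voice 0 is free -> assigned | voices=[63 - -]
Op 2: note_on(72): voice 1 is free -> assigned | voices=[63 72 -]
Op 3: note_on(81): voice 2 is free -> assigned | voices=[63 72 81]
Op 4: note_on(86): all voices busy, STEAL voice 0 (pitch 63, oldest) -> assign | voices=[86 72 81]
Op 5: note_on(85): all voices busy, STEAL voice 1 (pitch 72, oldest) -> assign | voices=[86 85 81]
Op 6: note_off(85): free voice 1 | voices=[86 - 81]
Op 7: note_off(81): free voice 2 | voices=[86 - -]
Op 8: note_off(86): free voice 0 | voices=[- - -]
Op 9: note_on(66): voice 0 is free -> assigned | voices=[66 - -]
Op 10: note_off(66): free voice 0 | voices=[- - -]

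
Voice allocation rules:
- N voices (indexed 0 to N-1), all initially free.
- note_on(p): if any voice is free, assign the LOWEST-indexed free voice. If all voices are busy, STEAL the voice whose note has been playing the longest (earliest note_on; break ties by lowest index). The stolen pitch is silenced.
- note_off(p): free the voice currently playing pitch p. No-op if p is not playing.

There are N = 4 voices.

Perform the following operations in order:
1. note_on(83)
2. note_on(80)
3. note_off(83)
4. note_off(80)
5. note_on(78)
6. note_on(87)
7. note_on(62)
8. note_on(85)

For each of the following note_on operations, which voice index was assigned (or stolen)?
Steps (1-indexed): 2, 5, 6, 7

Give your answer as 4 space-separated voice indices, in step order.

Op 1: note_on(83): voice 0 is free -> assigned | voices=[83 - - -]
Op 2: note_on(80): voice 1 is free -> assigned | voices=[83 80 - -]
Op 3: note_off(83): free voice 0 | voices=[- 80 - -]
Op 4: note_off(80): free voice 1 | voices=[- - - -]
Op 5: note_on(78): voice 0 is free -> assigned | voices=[78 - - -]
Op 6: note_on(87): voice 1 is free -> assigned | voices=[78 87 - -]
Op 7: note_on(62): voice 2 is free -> assigned | voices=[78 87 62 -]
Op 8: note_on(85): voice 3 is free -> assigned | voices=[78 87 62 85]

Answer: 1 0 1 2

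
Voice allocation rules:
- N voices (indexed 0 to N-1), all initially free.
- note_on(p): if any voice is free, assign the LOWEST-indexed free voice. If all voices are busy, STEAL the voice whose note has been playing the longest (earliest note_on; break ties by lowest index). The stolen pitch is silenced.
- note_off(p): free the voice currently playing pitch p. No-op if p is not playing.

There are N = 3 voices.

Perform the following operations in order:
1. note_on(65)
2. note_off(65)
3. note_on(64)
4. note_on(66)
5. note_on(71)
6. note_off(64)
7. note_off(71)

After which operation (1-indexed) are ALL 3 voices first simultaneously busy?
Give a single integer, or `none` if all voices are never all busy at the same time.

Op 1: note_on(65): voice 0 is free -> assigned | voices=[65 - -]
Op 2: note_off(65): free voice 0 | voices=[- - -]
Op 3: note_on(64): voice 0 is free -> assigned | voices=[64 - -]
Op 4: note_on(66): voice 1 is free -> assigned | voices=[64 66 -]
Op 5: note_on(71): voice 2 is free -> assigned | voices=[64 66 71]
Op 6: note_off(64): free voice 0 | voices=[- 66 71]
Op 7: note_off(71): free voice 2 | voices=[- 66 -]

Answer: 5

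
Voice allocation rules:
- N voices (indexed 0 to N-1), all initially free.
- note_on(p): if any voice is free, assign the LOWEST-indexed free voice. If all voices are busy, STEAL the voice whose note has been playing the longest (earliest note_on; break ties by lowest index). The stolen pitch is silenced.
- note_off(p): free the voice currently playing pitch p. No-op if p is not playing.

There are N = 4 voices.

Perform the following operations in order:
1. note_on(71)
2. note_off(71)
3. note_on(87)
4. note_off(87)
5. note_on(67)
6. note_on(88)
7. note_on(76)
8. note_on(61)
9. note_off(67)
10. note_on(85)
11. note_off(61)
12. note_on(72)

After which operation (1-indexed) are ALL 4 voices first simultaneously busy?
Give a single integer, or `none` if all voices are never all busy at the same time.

Answer: 8

Derivation:
Op 1: note_on(71): voice 0 is free -> assigned | voices=[71 - - -]
Op 2: note_off(71): free voice 0 | voices=[- - - -]
Op 3: note_on(87): voice 0 is free -> assigned | voices=[87 - - -]
Op 4: note_off(87): free voice 0 | voices=[- - - -]
Op 5: note_on(67): voice 0 is free -> assigned | voices=[67 - - -]
Op 6: note_on(88): voice 1 is free -> assigned | voices=[67 88 - -]
Op 7: note_on(76): voice 2 is free -> assigned | voices=[67 88 76 -]
Op 8: note_on(61): voice 3 is free -> assigned | voices=[67 88 76 61]
Op 9: note_off(67): free voice 0 | voices=[- 88 76 61]
Op 10: note_on(85): voice 0 is free -> assigned | voices=[85 88 76 61]
Op 11: note_off(61): free voice 3 | voices=[85 88 76 -]
Op 12: note_on(72): voice 3 is free -> assigned | voices=[85 88 76 72]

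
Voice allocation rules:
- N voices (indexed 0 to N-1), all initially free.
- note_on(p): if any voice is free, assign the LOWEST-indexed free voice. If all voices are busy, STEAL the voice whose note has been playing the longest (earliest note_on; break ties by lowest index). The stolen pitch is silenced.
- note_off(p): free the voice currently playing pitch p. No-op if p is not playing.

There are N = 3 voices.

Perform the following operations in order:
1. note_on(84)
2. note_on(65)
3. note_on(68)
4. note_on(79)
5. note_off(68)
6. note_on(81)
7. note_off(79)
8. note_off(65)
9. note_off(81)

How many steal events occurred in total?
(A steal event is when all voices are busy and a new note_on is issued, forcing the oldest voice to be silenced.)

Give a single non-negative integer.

Answer: 1

Derivation:
Op 1: note_on(84): voice 0 is free -> assigned | voices=[84 - -]
Op 2: note_on(65): voice 1 is free -> assigned | voices=[84 65 -]
Op 3: note_on(68): voice 2 is free -> assigned | voices=[84 65 68]
Op 4: note_on(79): all voices busy, STEAL voice 0 (pitch 84, oldest) -> assign | voices=[79 65 68]
Op 5: note_off(68): free voice 2 | voices=[79 65 -]
Op 6: note_on(81): voice 2 is free -> assigned | voices=[79 65 81]
Op 7: note_off(79): free voice 0 | voices=[- 65 81]
Op 8: note_off(65): free voice 1 | voices=[- - 81]
Op 9: note_off(81): free voice 2 | voices=[- - -]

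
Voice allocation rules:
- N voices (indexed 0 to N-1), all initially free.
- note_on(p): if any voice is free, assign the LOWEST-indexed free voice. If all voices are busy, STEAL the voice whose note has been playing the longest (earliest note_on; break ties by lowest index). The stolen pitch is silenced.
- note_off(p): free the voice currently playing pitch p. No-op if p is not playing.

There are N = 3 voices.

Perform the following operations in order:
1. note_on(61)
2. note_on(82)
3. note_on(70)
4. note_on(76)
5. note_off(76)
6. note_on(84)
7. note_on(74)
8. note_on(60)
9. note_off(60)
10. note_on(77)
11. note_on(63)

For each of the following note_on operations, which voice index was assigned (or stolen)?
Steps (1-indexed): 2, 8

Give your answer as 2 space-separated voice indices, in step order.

Answer: 1 2

Derivation:
Op 1: note_on(61): voice 0 is free -> assigned | voices=[61 - -]
Op 2: note_on(82): voice 1 is free -> assigned | voices=[61 82 -]
Op 3: note_on(70): voice 2 is free -> assigned | voices=[61 82 70]
Op 4: note_on(76): all voices busy, STEAL voice 0 (pitch 61, oldest) -> assign | voices=[76 82 70]
Op 5: note_off(76): free voice 0 | voices=[- 82 70]
Op 6: note_on(84): voice 0 is free -> assigned | voices=[84 82 70]
Op 7: note_on(74): all voices busy, STEAL voice 1 (pitch 82, oldest) -> assign | voices=[84 74 70]
Op 8: note_on(60): all voices busy, STEAL voice 2 (pitch 70, oldest) -> assign | voices=[84 74 60]
Op 9: note_off(60): free voice 2 | voices=[84 74 -]
Op 10: note_on(77): voice 2 is free -> assigned | voices=[84 74 77]
Op 11: note_on(63): all voices busy, STEAL voice 0 (pitch 84, oldest) -> assign | voices=[63 74 77]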